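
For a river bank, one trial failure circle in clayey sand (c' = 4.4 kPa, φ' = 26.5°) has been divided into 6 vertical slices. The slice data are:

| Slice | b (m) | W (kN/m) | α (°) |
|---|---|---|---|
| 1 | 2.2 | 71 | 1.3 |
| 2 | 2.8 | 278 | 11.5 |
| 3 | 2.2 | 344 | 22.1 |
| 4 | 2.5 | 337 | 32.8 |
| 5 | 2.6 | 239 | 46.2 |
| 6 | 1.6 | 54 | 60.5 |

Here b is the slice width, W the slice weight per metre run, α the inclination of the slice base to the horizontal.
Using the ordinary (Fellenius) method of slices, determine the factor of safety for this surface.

Ordinary method of slices: FS = Σ[c'·Δl_i + (W_i cosα_i)·tanφ'] / Σ W_i sinα_i, with Δl_i = b_i / cosα_i.
Slice 1: Δl = 2.2/cos1.3° = 2.201 m; N'_1 = 71·cos1.3° = 71.0; c'Δl = 9.68; W sinα = 1.6
Slice 2: Δl = 2.8/cos11.5° = 2.857 m; N'_2 = 278·cos11.5° = 272.4; c'Δl = 12.57; W sinα = 55.4
Slice 3: Δl = 2.2/cos22.1° = 2.374 m; N'_3 = 344·cos22.1° = 318.7; c'Δl = 10.45; W sinα = 129.4
Slice 4: Δl = 2.5/cos32.8° = 2.974 m; N'_4 = 337·cos32.8° = 283.3; c'Δl = 13.09; W sinα = 182.6
Slice 5: Δl = 2.6/cos46.2° = 3.756 m; N'_5 = 239·cos46.2° = 165.4; c'Δl = 16.53; W sinα = 172.5
Slice 6: Δl = 1.6/cos60.5° = 3.249 m; N'_6 = 54·cos60.5° = 26.6; c'Δl = 14.30; W sinα = 47.0
Σc'Δl = 76.6 kN/m; ΣN' = 1137.4 kN/m; ΣW sinα = 588.5 kN/m
Resisting = 76.6 + 1137.4·tan26.5° = 76.6 + 567.1 = 643.7 kN/m
FS = 643.7 / 588.5 = 1.094

FS = 1.09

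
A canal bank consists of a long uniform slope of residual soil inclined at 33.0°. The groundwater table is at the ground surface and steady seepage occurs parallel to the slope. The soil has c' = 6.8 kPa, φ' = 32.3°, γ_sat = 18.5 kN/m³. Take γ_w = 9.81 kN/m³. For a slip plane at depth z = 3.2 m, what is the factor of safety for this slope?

With seepage parallel to the slope and the water table at the surface, the effective normal stress on the slip plane uses the buoyant unit weight γ' = γ_sat − γ_w while the driving shear stress uses γ_sat:
FS = [c' + γ' z cos²β tanφ'] / [γ_sat z sinβ cosβ]
γ' = 18.5 − 9.81 = 8.69 kN/m³
Numerator = 6.8 + 8.69·3.2·cos²33.0°·tan32.3° = 6.8 + 8.69·3.2·0.7034·0.6322 = 19.165 kPa
Denominator = 18.5·3.2·sin33.0°·cos33.0° = 18.5·3.2·0.5446·0.8387 = 27.041 kPa
FS = 19.165 / 27.041 = 0.709

FS = 0.71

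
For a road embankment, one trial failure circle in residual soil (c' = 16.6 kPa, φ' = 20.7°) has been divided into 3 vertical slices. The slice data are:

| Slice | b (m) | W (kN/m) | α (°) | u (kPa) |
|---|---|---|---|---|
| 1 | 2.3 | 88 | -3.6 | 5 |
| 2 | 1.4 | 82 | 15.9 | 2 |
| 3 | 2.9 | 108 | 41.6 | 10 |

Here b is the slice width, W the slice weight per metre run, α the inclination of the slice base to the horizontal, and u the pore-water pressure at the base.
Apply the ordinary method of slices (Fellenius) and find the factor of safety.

FS = 2.26

Ordinary method of slices: FS = Σ[c'·Δl_i + (W_i cosα_i − u_i·Δl_i)·tanφ'] / Σ W_i sinα_i, with Δl_i = b_i / cosα_i.
Slice 1: Δl = 2.3/cos(-3.6°) = 2.305 m; N'_1 = 88·cos(-3.6°) − 5·2.305 = 76.3; c'Δl = 38.26; W sinα = -5.5
Slice 2: Δl = 1.4/cos15.9° = 1.456 m; N'_2 = 82·cos15.9° − 2·1.456 = 76.0; c'Δl = 24.16; W sinα = 22.5
Slice 3: Δl = 2.9/cos41.6° = 3.878 m; N'_3 = 108·cos41.6° − 10·3.878 = 42.0; c'Δl = 64.38; W sinα = 71.7
Σc'Δl = 126.8 kN/m; ΣN' = 194.2 kN/m; ΣW sinα = 88.6 kN/m
Resisting = 126.8 + 194.2·tan20.7° = 126.8 + 73.4 = 200.2 kN/m
FS = 200.2 / 88.6 = 2.258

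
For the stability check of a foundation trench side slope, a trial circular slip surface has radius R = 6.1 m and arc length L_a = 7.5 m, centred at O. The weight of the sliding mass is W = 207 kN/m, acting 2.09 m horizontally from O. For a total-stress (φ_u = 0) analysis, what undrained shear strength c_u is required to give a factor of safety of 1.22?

FS = c_u·L_a·R / (W·d), so c_u = FS·W·d / (L_a·R).
c_u = 1.22·207·2.09 / (7.50·6.1) = 527.8 / 45.75 = 11.54 kPa

c_u = 11.5 kPa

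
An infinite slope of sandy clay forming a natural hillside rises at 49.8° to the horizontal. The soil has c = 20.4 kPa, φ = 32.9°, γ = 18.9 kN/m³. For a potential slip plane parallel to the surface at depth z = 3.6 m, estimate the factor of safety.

For an infinite slope with a slip plane parallel to the surface (no pore pressure): FS = [c + γz cos²β tanφ] / [γz sinβ cosβ].
γz = 18.9·3.6 = 68.04 kN/m²
Numerator = 20.4 + 68.04·cos²49.8°·tan32.9° = 20.4 + 68.04·0.4166·0.6469 = 38.738 kPa
Denominator = 68.04·sin49.8°·cos49.8° = 68.04·0.7638·0.6455 = 33.544 kPa
FS = 38.738 / 33.544 = 1.155

FS = 1.15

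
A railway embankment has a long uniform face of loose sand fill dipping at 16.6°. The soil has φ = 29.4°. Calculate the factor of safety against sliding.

For a dry cohesionless infinite slope the factor of safety is FS = tanφ / tanβ.
FS = tan29.4° / tan16.6° = 0.5635 / 0.2981 = 1.890

FS = 1.89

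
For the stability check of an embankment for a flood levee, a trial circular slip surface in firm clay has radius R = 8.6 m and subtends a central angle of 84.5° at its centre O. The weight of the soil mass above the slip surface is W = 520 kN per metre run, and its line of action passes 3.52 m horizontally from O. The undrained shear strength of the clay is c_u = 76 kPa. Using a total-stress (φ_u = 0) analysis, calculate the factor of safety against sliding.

Taking moments about the centre O, the resisting moment is provided by the undrained shear strength acting along the arc:
Arc length L_a = R·θ = 8.6·(84.5°·π/180) = 8.6·1.4748 = 12.68 m
M_R = c_u·L_a·R = 76·12.68·8.6 = 8289.8 kN·m/m
M_D = W·d = 520·3.52 = 1830.4 kN·m/m
FS = M_R / M_D = 8289.8 / 1830.4 = 4.529

FS = 4.53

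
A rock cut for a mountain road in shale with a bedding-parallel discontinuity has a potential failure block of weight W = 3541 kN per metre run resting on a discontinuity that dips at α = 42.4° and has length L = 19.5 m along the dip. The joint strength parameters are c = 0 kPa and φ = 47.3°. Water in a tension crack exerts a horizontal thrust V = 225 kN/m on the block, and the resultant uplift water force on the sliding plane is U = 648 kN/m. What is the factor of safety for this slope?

FS = 0.77

Resolving the block weight along and normal to the plane and applying the Mohr–Coulomb strength on the joint:
N' = W cosα − U − V sinα = 3541·cos42.4° − 648 − 225·sin42.4° = 1815.2 kN/m
Driving force T = W sinα + V cosα = 3541·sin42.4° + 225·cos42.4° = 2553.9 kN/m
Resisting force R = c·L + N'·tanφ = 0·19.5 + 1815.2·tan47.3° = 0.0 + 1967.1 = 1967.1 kN/m
FS = R / T = 1967.1 / 2553.9 = 0.770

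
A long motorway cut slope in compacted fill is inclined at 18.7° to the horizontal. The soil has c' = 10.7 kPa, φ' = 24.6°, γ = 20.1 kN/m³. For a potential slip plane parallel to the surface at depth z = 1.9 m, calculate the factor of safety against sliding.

FS = 2.28

For an infinite slope with a slip plane parallel to the surface (no pore pressure): FS = [c' + γz cos²β tanφ'] / [γz sinβ cosβ].
γz = 20.1·1.9 = 38.19 kN/m²
Numerator = 10.7 + 38.19·cos²18.7°·tan24.6° = 10.7 + 38.19·0.8972·0.4578 = 26.387 kPa
Denominator = 38.19·sin18.7°·cos18.7° = 38.19·0.3206·0.9472 = 11.598 kPa
FS = 26.387 / 11.598 = 2.275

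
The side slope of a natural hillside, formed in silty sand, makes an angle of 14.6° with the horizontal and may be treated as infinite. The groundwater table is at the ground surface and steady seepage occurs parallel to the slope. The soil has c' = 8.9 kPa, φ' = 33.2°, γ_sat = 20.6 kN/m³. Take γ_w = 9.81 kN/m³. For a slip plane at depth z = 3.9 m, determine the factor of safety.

FS = 1.77

With seepage parallel to the slope and the water table at the surface, the effective normal stress on the slip plane uses the buoyant unit weight γ' = γ_sat − γ_w while the driving shear stress uses γ_sat:
FS = [c' + γ' z cos²β tanφ'] / [γ_sat z sinβ cosβ]
γ' = 20.6 − 9.81 = 10.79 kN/m³
Numerator = 8.9 + 10.79·3.9·cos²14.6°·tan33.2° = 8.9 + 10.79·3.9·0.9365·0.6544 = 34.687 kPa
Denominator = 20.6·3.9·sin14.6°·cos14.6° = 20.6·3.9·0.2521·0.9677 = 19.597 kPa
FS = 34.687 / 19.597 = 1.770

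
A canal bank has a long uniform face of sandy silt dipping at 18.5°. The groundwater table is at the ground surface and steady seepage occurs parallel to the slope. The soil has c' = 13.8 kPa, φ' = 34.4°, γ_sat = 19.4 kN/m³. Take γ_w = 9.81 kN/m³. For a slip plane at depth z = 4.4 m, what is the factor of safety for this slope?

With seepage parallel to the slope and the water table at the surface, the effective normal stress on the slip plane uses the buoyant unit weight γ' = γ_sat − γ_w while the driving shear stress uses γ_sat:
FS = [c' + γ' z cos²β tanφ'] / [γ_sat z sinβ cosβ]
γ' = 19.4 − 9.81 = 9.59 kN/m³
Numerator = 13.8 + 9.59·4.4·cos²18.5°·tan34.4° = 13.8 + 9.59·4.4·0.8993·0.6847 = 39.783 kPa
Denominator = 19.4·4.4·sin18.5°·cos18.5° = 19.4·4.4·0.3173·0.9483 = 25.685 kPa
FS = 39.783 / 25.685 = 1.549

FS = 1.55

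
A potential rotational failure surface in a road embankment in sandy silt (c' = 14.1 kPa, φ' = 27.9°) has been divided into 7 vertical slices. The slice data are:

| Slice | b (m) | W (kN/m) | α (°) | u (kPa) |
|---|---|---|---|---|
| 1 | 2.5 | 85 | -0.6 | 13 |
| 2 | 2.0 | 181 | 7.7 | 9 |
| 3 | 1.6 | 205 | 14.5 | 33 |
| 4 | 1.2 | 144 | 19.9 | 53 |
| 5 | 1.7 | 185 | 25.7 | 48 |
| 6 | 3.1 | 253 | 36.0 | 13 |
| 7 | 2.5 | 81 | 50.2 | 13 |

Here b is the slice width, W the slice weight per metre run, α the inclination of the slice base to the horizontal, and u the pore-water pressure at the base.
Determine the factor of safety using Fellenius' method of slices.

FS = 1.42

Ordinary method of slices: FS = Σ[c'·Δl_i + (W_i cosα_i − u_i·Δl_i)·tanφ'] / Σ W_i sinα_i, with Δl_i = b_i / cosα_i.
Slice 1: Δl = 2.5/cos(-0.6°) = 2.500 m; N'_1 = 85·cos(-0.6°) − 13·2.500 = 52.5; c'Δl = 35.25; W sinα = -0.9
Slice 2: Δl = 2.0/cos7.7° = 2.018 m; N'_2 = 181·cos7.7° − 9·2.018 = 161.2; c'Δl = 28.46; W sinα = 24.3
Slice 3: Δl = 1.6/cos14.5° = 1.653 m; N'_3 = 205·cos14.5° − 33·1.653 = 143.9; c'Δl = 23.30; W sinα = 51.3
Slice 4: Δl = 1.2/cos19.9° = 1.276 m; N'_4 = 144·cos19.9° − 53·1.276 = 67.8; c'Δl = 17.99; W sinα = 49.0
Slice 5: Δl = 1.7/cos25.7° = 1.887 m; N'_5 = 185·cos25.7° − 48·1.887 = 76.1; c'Δl = 26.60; W sinα = 80.2
Slice 6: Δl = 3.1/cos36.0° = 3.832 m; N'_6 = 253·cos36.0° − 13·3.832 = 154.9; c'Δl = 54.03; W sinα = 148.7
Slice 7: Δl = 2.5/cos50.2° = 3.906 m; N'_7 = 81·cos50.2° − 13·3.906 = 1.1; c'Δl = 55.07; W sinα = 62.2
Σc'Δl = 240.7 kN/m; ΣN' = 657.5 kN/m; ΣW sinα = 414.9 kN/m
Resisting = 240.7 + 657.5·tan27.9° = 240.7 + 348.1 = 588.8 kN/m
FS = 588.8 / 414.9 = 1.419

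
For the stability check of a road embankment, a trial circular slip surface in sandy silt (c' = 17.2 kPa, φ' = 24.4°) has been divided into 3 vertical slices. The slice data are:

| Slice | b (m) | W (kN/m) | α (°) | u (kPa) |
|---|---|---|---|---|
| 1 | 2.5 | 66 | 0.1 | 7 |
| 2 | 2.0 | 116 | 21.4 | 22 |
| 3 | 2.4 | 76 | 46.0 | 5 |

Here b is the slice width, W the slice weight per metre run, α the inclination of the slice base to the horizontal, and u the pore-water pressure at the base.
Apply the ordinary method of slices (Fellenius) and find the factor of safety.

FS = 2.11

Ordinary method of slices: FS = Σ[c'·Δl_i + (W_i cosα_i − u_i·Δl_i)·tanφ'] / Σ W_i sinα_i, with Δl_i = b_i / cosα_i.
Slice 1: Δl = 2.5/cos0.1° = 2.500 m; N'_1 = 66·cos0.1° − 7·2.500 = 48.5; c'Δl = 43.00; W sinα = 0.1
Slice 2: Δl = 2.0/cos21.4° = 2.148 m; N'_2 = 116·cos21.4° − 22·2.148 = 60.7; c'Δl = 36.95; W sinα = 42.3
Slice 3: Δl = 2.4/cos46.0° = 3.455 m; N'_3 = 76·cos46.0° − 5·3.455 = 35.5; c'Δl = 59.42; W sinα = 54.7
Σc'Δl = 139.4 kN/m; ΣN' = 144.8 kN/m; ΣW sinα = 97.1 kN/m
Resisting = 139.4 + 144.8·tan24.4° = 139.4 + 65.7 = 205.0 kN/m
FS = 205.0 / 97.1 = 2.111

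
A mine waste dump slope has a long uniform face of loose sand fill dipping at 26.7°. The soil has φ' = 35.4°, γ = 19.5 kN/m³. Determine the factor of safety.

FS = 1.41

For a dry cohesionless infinite slope the factor of safety is FS = tanφ' / tanβ.
FS = tan35.4° / tan26.7° = 0.7107 / 0.5029 = 1.413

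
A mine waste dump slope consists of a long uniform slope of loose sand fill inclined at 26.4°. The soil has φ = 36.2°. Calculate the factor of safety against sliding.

FS = 1.47

For a dry cohesionless infinite slope the factor of safety is FS = tanφ / tanβ.
FS = tan36.2° / tan26.4° = 0.7319 / 0.4964 = 1.474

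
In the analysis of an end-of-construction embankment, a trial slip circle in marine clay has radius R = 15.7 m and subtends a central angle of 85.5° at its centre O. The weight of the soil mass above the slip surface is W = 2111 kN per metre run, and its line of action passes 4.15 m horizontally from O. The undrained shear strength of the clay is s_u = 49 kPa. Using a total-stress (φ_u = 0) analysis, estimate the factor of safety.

Taking moments about the centre O, the resisting moment is provided by the undrained shear strength acting along the arc:
Arc length L_a = R·θ = 15.7·(85.5°·π/180) = 15.7·1.4923 = 23.43 m
M_R = s_u·L_a·R = 49·23.43·15.7 = 18023.5 kN·m/m
M_D = W·d = 2111·4.15 = 8760.7 kN·m/m
FS = M_R / M_D = 18023.5 / 8760.7 = 2.057

FS = 2.06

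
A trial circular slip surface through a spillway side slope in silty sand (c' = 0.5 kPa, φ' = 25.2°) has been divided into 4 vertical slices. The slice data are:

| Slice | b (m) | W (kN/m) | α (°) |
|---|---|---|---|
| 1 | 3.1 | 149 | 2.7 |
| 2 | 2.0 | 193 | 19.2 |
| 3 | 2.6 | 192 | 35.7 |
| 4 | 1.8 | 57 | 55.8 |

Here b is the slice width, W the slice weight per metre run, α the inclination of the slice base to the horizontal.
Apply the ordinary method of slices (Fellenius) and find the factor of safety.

Ordinary method of slices: FS = Σ[c'·Δl_i + (W_i cosα_i)·tanφ'] / Σ W_i sinα_i, with Δl_i = b_i / cosα_i.
Slice 1: Δl = 3.1/cos2.7° = 3.103 m; N'_1 = 149·cos2.7° = 148.8; c'Δl = 1.55; W sinα = 7.0
Slice 2: Δl = 2.0/cos19.2° = 2.118 m; N'_2 = 193·cos19.2° = 182.3; c'Δl = 1.06; W sinα = 63.5
Slice 3: Δl = 2.6/cos35.7° = 3.202 m; N'_3 = 192·cos35.7° = 155.9; c'Δl = 1.60; W sinα = 112.0
Slice 4: Δl = 1.8/cos55.8° = 3.202 m; N'_4 = 57·cos55.8° = 32.0; c'Δl = 1.60; W sinα = 47.1
Σc'Δl = 5.8 kN/m; ΣN' = 519.1 kN/m; ΣW sinα = 229.7 kN/m
Resisting = 5.8 + 519.1·tan25.2° = 5.8 + 244.3 = 250.1 kN/m
FS = 250.1 / 229.7 = 1.089

FS = 1.09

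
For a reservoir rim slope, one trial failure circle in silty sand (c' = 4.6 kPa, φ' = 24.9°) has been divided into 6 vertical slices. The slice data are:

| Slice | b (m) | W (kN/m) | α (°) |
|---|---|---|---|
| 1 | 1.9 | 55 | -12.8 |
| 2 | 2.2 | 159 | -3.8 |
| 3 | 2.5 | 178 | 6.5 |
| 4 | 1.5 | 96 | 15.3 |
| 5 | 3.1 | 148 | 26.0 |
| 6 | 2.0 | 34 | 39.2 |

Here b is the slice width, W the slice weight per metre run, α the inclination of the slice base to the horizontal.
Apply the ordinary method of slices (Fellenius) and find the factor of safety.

FS = 3.33

Ordinary method of slices: FS = Σ[c'·Δl_i + (W_i cosα_i)·tanφ'] / Σ W_i sinα_i, with Δl_i = b_i / cosα_i.
Slice 1: Δl = 1.9/cos(-12.8°) = 1.948 m; N'_1 = 55·cos(-12.8°) = 53.6; c'Δl = 8.96; W sinα = -12.2
Slice 2: Δl = 2.2/cos(-3.8°) = 2.205 m; N'_2 = 159·cos(-3.8°) = 158.7; c'Δl = 10.14; W sinα = -10.5
Slice 3: Δl = 2.5/cos6.5° = 2.516 m; N'_3 = 178·cos6.5° = 176.9; c'Δl = 11.57; W sinα = 20.2
Slice 4: Δl = 1.5/cos15.3° = 1.555 m; N'_4 = 96·cos15.3° = 92.6; c'Δl = 7.15; W sinα = 25.3
Slice 5: Δl = 3.1/cos26.0° = 3.449 m; N'_5 = 148·cos26.0° = 133.0; c'Δl = 15.87; W sinα = 64.9
Slice 6: Δl = 2.0/cos39.2° = 2.581 m; N'_6 = 34·cos39.2° = 26.3; c'Δl = 11.87; W sinα = 21.5
Σc'Δl = 65.6 kN/m; ΣN' = 641.1 kN/m; ΣW sinα = 109.1 kN/m
Resisting = 65.6 + 641.1·tan24.9° = 65.6 + 297.6 = 363.2 kN/m
FS = 363.2 / 109.1 = 3.328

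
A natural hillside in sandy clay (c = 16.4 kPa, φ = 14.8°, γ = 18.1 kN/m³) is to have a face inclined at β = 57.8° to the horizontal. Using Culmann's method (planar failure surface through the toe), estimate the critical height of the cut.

Culmann's analysis gives the critical failure plane at α_cr = (β + φ)/2 = (57.8 + 14.8)/2 = 36.3°, and the critical height
H_c = (4c/γ) · sinβ cosφ / [1 − cos(β − φ)]
    = (4·16.4/18.1) · sin57.8°·cos14.8° / [1 − cos(43.0°)]
    = 3.624 · 0.8462·0.9668 / [1 − 0.7314]
    = 3.624 · 0.8181 / 0.2686
    = 11.04 m

H_c = 11.04 m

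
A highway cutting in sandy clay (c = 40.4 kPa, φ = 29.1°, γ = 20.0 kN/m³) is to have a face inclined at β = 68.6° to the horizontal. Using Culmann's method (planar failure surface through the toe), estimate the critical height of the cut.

H_c = 28.78 m

Culmann's analysis gives the critical failure plane at α_cr = (β + φ)/2 = (68.6 + 29.1)/2 = 48.8°, and the critical height
H_c = (4c/γ) · sinβ cosφ / [1 − cos(β − φ)]
    = (4·40.4/20.0) · sin68.6°·cos29.1° / [1 − cos(39.5°)]
    = 8.080 · 0.9311·0.8738 / [1 − 0.7716]
    = 8.080 · 0.8135 / 0.2284
    = 28.78 m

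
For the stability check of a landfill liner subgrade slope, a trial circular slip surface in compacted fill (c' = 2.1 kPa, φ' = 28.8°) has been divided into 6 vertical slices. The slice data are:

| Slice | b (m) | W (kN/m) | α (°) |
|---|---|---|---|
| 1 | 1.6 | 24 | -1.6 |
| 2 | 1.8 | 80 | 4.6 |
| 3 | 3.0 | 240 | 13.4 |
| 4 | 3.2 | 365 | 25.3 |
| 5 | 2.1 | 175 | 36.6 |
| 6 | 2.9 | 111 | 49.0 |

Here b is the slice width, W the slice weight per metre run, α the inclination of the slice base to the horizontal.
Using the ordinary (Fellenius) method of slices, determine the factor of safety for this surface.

Ordinary method of slices: FS = Σ[c'·Δl_i + (W_i cosα_i)·tanφ'] / Σ W_i sinα_i, with Δl_i = b_i / cosα_i.
Slice 1: Δl = 1.6/cos(-1.6°) = 1.601 m; N'_1 = 24·cos(-1.6°) = 24.0; c'Δl = 3.36; W sinα = -0.7
Slice 2: Δl = 1.8/cos4.6° = 1.806 m; N'_2 = 80·cos4.6° = 79.7; c'Δl = 3.79; W sinα = 6.4
Slice 3: Δl = 3.0/cos13.4° = 3.084 m; N'_3 = 240·cos13.4° = 233.5; c'Δl = 6.48; W sinα = 55.6
Slice 4: Δl = 3.2/cos25.3° = 3.539 m; N'_4 = 365·cos25.3° = 330.0; c'Δl = 7.43; W sinα = 156.0
Slice 5: Δl = 2.1/cos36.6° = 2.616 m; N'_5 = 175·cos36.6° = 140.5; c'Δl = 5.49; W sinα = 104.3
Slice 6: Δl = 2.9/cos49.0° = 4.420 m; N'_6 = 111·cos49.0° = 72.8; c'Δl = 9.28; W sinα = 83.8
Σc'Δl = 35.8 kN/m; ΣN' = 880.5 kN/m; ΣW sinα = 405.5 kN/m
Resisting = 35.8 + 880.5·tan28.8° = 35.8 + 484.1 = 519.9 kN/m
FS = 519.9 / 405.5 = 1.282

FS = 1.28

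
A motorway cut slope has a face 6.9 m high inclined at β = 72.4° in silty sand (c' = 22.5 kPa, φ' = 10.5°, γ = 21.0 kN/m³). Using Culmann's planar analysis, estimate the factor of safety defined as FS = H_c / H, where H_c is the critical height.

FS = 1.10

H_c = (4c'/γ) · sinβ cosφ' / [1 − cos(β − φ')]
    = (4·22.5/21.0) · sin72.4°·cos10.5° / [1 − cos61.9°]
    = 4.286 · 0.9372 / 0.5290 = 7.59 m
FS = H_c / H = 7.59 / 6.9 = 1.100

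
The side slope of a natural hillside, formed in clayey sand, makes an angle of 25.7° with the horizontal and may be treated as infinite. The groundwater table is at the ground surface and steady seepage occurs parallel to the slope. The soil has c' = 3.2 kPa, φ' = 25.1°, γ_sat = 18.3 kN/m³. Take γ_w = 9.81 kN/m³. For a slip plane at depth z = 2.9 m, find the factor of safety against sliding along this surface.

With seepage parallel to the slope and the water table at the surface, the effective normal stress on the slip plane uses the buoyant unit weight γ' = γ_sat − γ_w while the driving shear stress uses γ_sat:
FS = [c' + γ' z cos²β tanφ'] / [γ_sat z sinβ cosβ]
γ' = 18.3 − 9.81 = 8.49 kN/m³
Numerator = 3.2 + 8.49·2.9·cos²25.7°·tan25.1° = 3.2 + 8.49·2.9·0.8119·0.4684 = 12.564 kPa
Denominator = 18.3·2.9·sin25.7°·cos25.7° = 18.3·2.9·0.4337·0.9011 = 20.738 kPa
FS = 12.564 / 20.738 = 0.606

FS = 0.61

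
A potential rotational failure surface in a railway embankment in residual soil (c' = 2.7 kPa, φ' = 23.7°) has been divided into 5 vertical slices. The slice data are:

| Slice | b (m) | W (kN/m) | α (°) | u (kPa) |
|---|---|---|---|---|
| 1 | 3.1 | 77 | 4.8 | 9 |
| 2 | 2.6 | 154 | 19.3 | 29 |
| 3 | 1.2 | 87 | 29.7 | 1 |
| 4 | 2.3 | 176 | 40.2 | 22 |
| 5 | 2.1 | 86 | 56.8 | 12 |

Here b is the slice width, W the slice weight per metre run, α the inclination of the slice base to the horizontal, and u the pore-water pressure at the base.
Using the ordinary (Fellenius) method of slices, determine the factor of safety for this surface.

Ordinary method of slices: FS = Σ[c'·Δl_i + (W_i cosα_i − u_i·Δl_i)·tanφ'] / Σ W_i sinα_i, with Δl_i = b_i / cosα_i.
Slice 1: Δl = 3.1/cos4.8° = 3.111 m; N'_1 = 77·cos4.8° − 9·3.111 = 48.7; c'Δl = 8.40; W sinα = 6.4
Slice 2: Δl = 2.6/cos19.3° = 2.755 m; N'_2 = 154·cos19.3° − 29·2.755 = 65.5; c'Δl = 7.44; W sinα = 50.9
Slice 3: Δl = 1.2/cos29.7° = 1.381 m; N'_3 = 87·cos29.7° − 1·1.381 = 74.2; c'Δl = 3.73; W sinα = 43.1
Slice 4: Δl = 2.3/cos40.2° = 3.011 m; N'_4 = 176·cos40.2° − 22·3.011 = 68.2; c'Δl = 8.13; W sinα = 113.6
Slice 5: Δl = 2.1/cos56.8° = 3.835 m; N'_5 = 86·cos56.8° − 12·3.835 = 1.1; c'Δl = 10.35; W sinα = 72.0
Σc'Δl = 38.1 kN/m; ΣN' = 257.6 kN/m; ΣW sinα = 286.0 kN/m
Resisting = 38.1 + 257.6·tan23.7° = 38.1 + 113.1 = 151.1 kN/m
FS = 151.1 / 286.0 = 0.528

FS = 0.53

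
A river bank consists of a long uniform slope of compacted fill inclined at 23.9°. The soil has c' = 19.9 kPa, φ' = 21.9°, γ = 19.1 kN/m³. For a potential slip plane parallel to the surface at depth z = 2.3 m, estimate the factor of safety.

FS = 2.13

For an infinite slope with a slip plane parallel to the surface (no pore pressure): FS = [c' + γz cos²β tanφ'] / [γz sinβ cosβ].
γz = 19.1·2.3 = 43.93 kN/m²
Numerator = 19.9 + 43.93·cos²23.9°·tan21.9° = 19.9 + 43.93·0.8359·0.4020 = 34.661 kPa
Denominator = 43.93·sin23.9°·cos23.9° = 43.93·0.4051·0.9143 = 16.272 kPa
FS = 34.661 / 16.272 = 2.130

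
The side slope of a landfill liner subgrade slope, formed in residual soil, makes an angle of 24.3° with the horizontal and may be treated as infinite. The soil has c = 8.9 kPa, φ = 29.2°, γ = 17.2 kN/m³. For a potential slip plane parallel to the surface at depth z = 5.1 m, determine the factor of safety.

For an infinite slope with a slip plane parallel to the surface (no pore pressure): FS = [c + γz cos²β tanφ] / [γz sinβ cosβ].
γz = 17.2·5.1 = 87.72 kN/m²
Numerator = 8.9 + 87.72·cos²24.3°·tan29.2° = 8.9 + 87.72·0.8307·0.5589 = 49.623 kPa
Denominator = 87.72·sin24.3°·cos24.3° = 87.72·0.4115·0.9114 = 32.900 kPa
FS = 49.623 / 32.900 = 1.508

FS = 1.51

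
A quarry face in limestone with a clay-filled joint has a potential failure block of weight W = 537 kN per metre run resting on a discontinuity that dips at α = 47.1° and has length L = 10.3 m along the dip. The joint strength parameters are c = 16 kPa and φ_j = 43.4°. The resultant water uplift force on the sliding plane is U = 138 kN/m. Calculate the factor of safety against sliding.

FS = 0.97

Resolving the block weight along and normal to the plane and applying the Mohr–Coulomb strength on the joint:
N' = W cosα − U = 537·cos47.1° − 138 = 227.5 kN/m
Driving force T = W sinα = 537·sin47.1° = 393.4 kN/m
Resisting force R = c·L + N'·tanφ_j = 16·10.3 + 227.5·tan43.4° = 164.8 + 215.2 = 380.0 kN/m
FS = R / T = 380.0 / 393.4 = 0.966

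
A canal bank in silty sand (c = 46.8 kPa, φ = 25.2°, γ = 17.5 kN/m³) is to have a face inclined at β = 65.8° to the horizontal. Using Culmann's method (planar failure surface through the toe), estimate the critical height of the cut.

Culmann's analysis gives the critical failure plane at α_cr = (β + φ)/2 = (65.8 + 25.2)/2 = 45.5°, and the critical height
H_c = (4c/γ) · sinβ cosφ / [1 − cos(β − φ)]
    = (4·46.8/17.5) · sin65.8°·cos25.2° / [1 − cos(40.6°)]
    = 10.697 · 0.9121·0.9048 / [1 − 0.7593]
    = 10.697 · 0.8253 / 0.2407
    = 36.67 m

H_c = 36.67 m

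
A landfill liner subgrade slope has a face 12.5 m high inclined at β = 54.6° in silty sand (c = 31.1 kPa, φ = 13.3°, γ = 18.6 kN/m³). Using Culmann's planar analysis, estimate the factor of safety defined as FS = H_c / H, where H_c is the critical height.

FS = 1.71

H_c = (4c/γ) · sinβ cosφ / [1 − cos(β − φ)]
    = (4·31.1/18.6) · sin54.6°·cos13.3° / [1 − cos41.3°]
    = 6.688 · 0.7933 / 0.2487 = 21.33 m
FS = H_c / H = 21.33 / 12.5 = 1.706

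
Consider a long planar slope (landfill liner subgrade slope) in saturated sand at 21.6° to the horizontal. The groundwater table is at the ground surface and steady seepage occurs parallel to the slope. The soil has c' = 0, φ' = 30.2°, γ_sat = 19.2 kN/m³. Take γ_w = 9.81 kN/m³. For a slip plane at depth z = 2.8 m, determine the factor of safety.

With seepage parallel to the slope and the water table at the surface, the effective normal stress on the slip plane uses the buoyant unit weight γ' = γ_sat − γ_w while the driving shear stress uses γ_sat:
FS = [c' + γ' z cos²β tanφ'] / [γ_sat z sinβ cosβ]
(For c' = 0 this reduces to FS = (γ'/γ_sat)·tanφ'/tanβ.)
γ' = 19.2 − 9.81 = 9.39 kN/m³
Numerator = 0.0 + 9.39·2.8·cos²21.6°·tan30.2° = 0.0 + 9.39·2.8·0.8645·0.5820 = 13.229 kPa
Denominator = 19.2·2.8·sin21.6°·cos21.6° = 19.2·2.8·0.3681·0.9298 = 18.401 kPa
FS = 13.229 / 18.401 = 0.719

FS = 0.72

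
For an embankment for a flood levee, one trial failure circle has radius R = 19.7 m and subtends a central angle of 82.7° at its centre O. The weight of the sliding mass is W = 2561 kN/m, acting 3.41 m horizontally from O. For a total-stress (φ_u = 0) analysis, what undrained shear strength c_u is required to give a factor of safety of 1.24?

c_u = 19.3 kPa

FS = c_u·L_a·R / (W·d), so c_u = FS·W·d / (L_a·R).
Arc length L_a = R·θ = 19.7·(82.7°·π/180) = 19.7·1.4434 = 28.43 m
c_u = 1.24·2561·3.41 / (28.43·19.7) = 10828.9 / 560.16 = 19.33 kPa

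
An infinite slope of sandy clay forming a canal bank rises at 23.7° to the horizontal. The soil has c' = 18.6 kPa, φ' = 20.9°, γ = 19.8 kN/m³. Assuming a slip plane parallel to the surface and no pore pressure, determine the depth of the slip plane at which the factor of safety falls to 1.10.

Setting FS = 1.10 in FS = [c' + γz cos²β tanφ'] / [γz sinβ cosβ] and solving for z:
z = c' / [γ cosβ (FS·sinβ − cosβ·tanφ')]
  = 18.6 / [19.8·cos23.7°·(1.10·sin23.7° − cos23.7°·tan20.9°)]
  = 18.6 / [19.8·0.9157·(1.10·0.4019 − 0.9157·0.3819)]
  = 18.6 / 1.6768 = 11.093 m

z = 11.09 m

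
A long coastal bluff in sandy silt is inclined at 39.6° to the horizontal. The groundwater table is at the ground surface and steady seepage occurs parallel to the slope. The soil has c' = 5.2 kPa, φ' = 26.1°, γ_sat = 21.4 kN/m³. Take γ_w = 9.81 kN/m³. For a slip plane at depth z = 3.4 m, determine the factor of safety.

FS = 0.47

With seepage parallel to the slope and the water table at the surface, the effective normal stress on the slip plane uses the buoyant unit weight γ' = γ_sat − γ_w while the driving shear stress uses γ_sat:
FS = [c' + γ' z cos²β tanφ'] / [γ_sat z sinβ cosβ]
γ' = 21.4 − 9.81 = 11.59 kN/m³
Numerator = 5.2 + 11.59·3.4·cos²39.6°·tan26.1° = 5.2 + 11.59·3.4·0.5937·0.4899 = 16.661 kPa
Denominator = 21.4·3.4·sin39.6°·cos39.6° = 21.4·3.4·0.6374·0.7705 = 35.736 kPa
FS = 16.661 / 35.736 = 0.466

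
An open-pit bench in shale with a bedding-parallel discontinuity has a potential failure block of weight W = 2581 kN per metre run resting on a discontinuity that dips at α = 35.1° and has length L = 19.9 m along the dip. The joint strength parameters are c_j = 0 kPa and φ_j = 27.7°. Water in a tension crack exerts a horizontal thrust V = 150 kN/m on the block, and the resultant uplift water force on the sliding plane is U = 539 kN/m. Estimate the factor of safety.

FS = 0.49

Resolving the block weight along and normal to the plane and applying the Mohr–Coulomb strength on the joint:
N' = W cosα − U − V sinα = 2581·cos35.1° − 539 − 150·sin35.1° = 1486.4 kN/m
Driving force T = W sinα + V cosα = 2581·sin35.1° + 150·cos35.1° = 1606.8 kN/m
Resisting force R = c_j·L + N'·tanφ_j = 0·19.9 + 1486.4·tan27.7° = 0.0 + 780.4 = 780.4 kN/m
FS = R / T = 780.4 / 1606.8 = 0.486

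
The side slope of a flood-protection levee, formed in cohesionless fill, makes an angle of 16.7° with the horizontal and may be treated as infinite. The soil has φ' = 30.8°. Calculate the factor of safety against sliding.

For a dry cohesionless infinite slope the factor of safety is FS = tanφ' / tanβ.
FS = tan30.8° / tan16.7° = 0.5961 / 0.3000 = 1.987

FS = 1.99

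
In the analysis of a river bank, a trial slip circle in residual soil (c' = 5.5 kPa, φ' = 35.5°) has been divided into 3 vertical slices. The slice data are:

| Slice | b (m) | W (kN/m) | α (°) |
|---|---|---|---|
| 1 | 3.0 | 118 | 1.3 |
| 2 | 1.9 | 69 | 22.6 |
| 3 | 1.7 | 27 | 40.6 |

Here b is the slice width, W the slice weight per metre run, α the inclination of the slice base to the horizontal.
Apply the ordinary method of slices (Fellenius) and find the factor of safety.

Ordinary method of slices: FS = Σ[c'·Δl_i + (W_i cosα_i)·tanφ'] / Σ W_i sinα_i, with Δl_i = b_i / cosα_i.
Slice 1: Δl = 3.0/cos1.3° = 3.001 m; N'_1 = 118·cos1.3° = 118.0; c'Δl = 16.50; W sinα = 2.7
Slice 2: Δl = 1.9/cos22.6° = 2.058 m; N'_2 = 69·cos22.6° = 63.7; c'Δl = 11.32; W sinα = 26.5
Slice 3: Δl = 1.7/cos40.6° = 2.239 m; N'_3 = 27·cos40.6° = 20.5; c'Δl = 12.31; W sinα = 17.6
Σc'Δl = 40.1 kN/m; ΣN' = 202.2 kN/m; ΣW sinα = 46.8 kN/m
Resisting = 40.1 + 202.2·tan35.5° = 40.1 + 144.2 = 184.3 kN/m
FS = 184.3 / 46.8 = 3.942

FS = 3.94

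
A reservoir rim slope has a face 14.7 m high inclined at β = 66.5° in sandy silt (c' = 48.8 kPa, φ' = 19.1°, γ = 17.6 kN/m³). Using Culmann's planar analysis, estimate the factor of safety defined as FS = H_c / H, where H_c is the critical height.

FS = 2.02

H_c = (4c'/γ) · sinβ cosφ' / [1 − cos(β − φ')]
    = (4·48.8/17.6) · sin66.5°·cos19.1° / [1 − cos47.4°]
    = 11.091 · 0.8666 / 0.3231 = 29.74 m
FS = H_c / H = 29.74 / 14.7 = 2.023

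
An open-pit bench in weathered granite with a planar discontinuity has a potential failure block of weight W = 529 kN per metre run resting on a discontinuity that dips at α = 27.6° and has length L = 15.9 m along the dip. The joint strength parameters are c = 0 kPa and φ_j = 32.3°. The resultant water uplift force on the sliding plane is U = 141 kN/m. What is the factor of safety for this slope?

Resolving the block weight along and normal to the plane and applying the Mohr–Coulomb strength on the joint:
N' = W cosα − U = 529·cos27.6° − 141 = 327.8 kN/m
Driving force T = W sinα = 529·sin27.6° = 245.1 kN/m
Resisting force R = c·L + N'·tanφ_j = 0·15.9 + 327.8·tan32.3° = 0.0 + 207.2 = 207.2 kN/m
FS = R / T = 207.2 / 245.1 = 0.846

FS = 0.85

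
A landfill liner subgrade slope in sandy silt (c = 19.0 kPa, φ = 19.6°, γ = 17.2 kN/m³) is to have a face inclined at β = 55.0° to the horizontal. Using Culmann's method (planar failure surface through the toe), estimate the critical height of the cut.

Culmann's analysis gives the critical failure plane at α_cr = (β + φ)/2 = (55.0 + 19.6)/2 = 37.3°, and the critical height
H_c = (4c/γ) · sinβ cosφ / [1 − cos(β − φ)]
    = (4·19.0/17.2) · sin55.0°·cos19.6° / [1 − cos(35.4°)]
    = 4.419 · 0.8192·0.9421 / [1 − 0.8151]
    = 4.419 · 0.7717 / 0.1849
    = 18.44 m

H_c = 18.44 m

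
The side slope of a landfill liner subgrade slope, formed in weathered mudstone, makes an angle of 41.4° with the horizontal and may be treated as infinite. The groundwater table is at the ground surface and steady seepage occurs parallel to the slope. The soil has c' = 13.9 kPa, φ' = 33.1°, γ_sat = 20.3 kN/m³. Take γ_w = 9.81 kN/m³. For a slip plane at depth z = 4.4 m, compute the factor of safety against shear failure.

With seepage parallel to the slope and the water table at the surface, the effective normal stress on the slip plane uses the buoyant unit weight γ' = γ_sat − γ_w while the driving shear stress uses γ_sat:
FS = [c' + γ' z cos²β tanφ'] / [γ_sat z sinβ cosβ]
γ' = 20.3 − 9.81 = 10.49 kN/m³
Numerator = 13.9 + 10.49·4.4·cos²41.4°·tan33.1° = 13.9 + 10.49·4.4·0.5627·0.6519 = 30.830 kPa
Denominator = 20.3·4.4·sin41.4°·cos41.4° = 20.3·4.4·0.6613·0.7501 = 44.308 kPa
FS = 30.830 / 44.308 = 0.696

FS = 0.70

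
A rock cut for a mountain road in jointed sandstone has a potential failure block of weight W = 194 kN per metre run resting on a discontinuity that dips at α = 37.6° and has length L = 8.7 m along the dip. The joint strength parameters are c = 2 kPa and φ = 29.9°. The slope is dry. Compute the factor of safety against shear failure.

FS = 0.89

Resolving the block weight along and normal to the plane and applying the Mohr–Coulomb strength on the joint:
N' = W cosα = 194·cos37.6° = 153.7 kN/m
Driving force T = W sinα = 194·sin37.6° = 118.4 kN/m
Resisting force R = c·L + N'·tanφ = 2·8.7 + 153.7·tan29.9° = 17.4 + 88.4 = 105.8 kN/m
FS = R / T = 105.8 / 118.4 = 0.894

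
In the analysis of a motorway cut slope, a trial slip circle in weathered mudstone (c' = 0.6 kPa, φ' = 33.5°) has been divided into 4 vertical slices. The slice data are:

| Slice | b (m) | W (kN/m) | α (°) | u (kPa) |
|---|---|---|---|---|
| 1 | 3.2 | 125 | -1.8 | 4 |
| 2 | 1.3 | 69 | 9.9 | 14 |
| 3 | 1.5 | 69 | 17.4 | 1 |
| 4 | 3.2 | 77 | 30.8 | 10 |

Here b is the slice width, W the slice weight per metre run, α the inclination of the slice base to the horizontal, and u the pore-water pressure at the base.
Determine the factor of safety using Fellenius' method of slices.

FS = 2.57

Ordinary method of slices: FS = Σ[c'·Δl_i + (W_i cosα_i − u_i·Δl_i)·tanφ'] / Σ W_i sinα_i, with Δl_i = b_i / cosα_i.
Slice 1: Δl = 3.2/cos(-1.8°) = 3.202 m; N'_1 = 125·cos(-1.8°) − 4·3.202 = 112.1; c'Δl = 1.92; W sinα = -3.9
Slice 2: Δl = 1.3/cos9.9° = 1.320 m; N'_2 = 69·cos9.9° − 14·1.320 = 49.5; c'Δl = 0.79; W sinα = 11.9
Slice 3: Δl = 1.5/cos17.4° = 1.572 m; N'_3 = 69·cos17.4° − 1·1.572 = 64.3; c'Δl = 0.94; W sinα = 20.6
Slice 4: Δl = 3.2/cos30.8° = 3.725 m; N'_4 = 77·cos30.8° − 10·3.725 = 28.9; c'Δl = 2.24; W sinα = 39.4
Σc'Δl = 5.9 kN/m; ΣN' = 254.8 kN/m; ΣW sinα = 68.0 kN/m
Resisting = 5.9 + 254.8·tan33.5° = 5.9 + 168.6 = 174.5 kN/m
FS = 174.5 / 68.0 = 2.567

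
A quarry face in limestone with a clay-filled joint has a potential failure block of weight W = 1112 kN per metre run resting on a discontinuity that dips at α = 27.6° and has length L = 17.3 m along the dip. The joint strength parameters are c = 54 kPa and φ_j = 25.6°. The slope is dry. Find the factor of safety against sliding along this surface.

FS = 2.73

Resolving the block weight along and normal to the plane and applying the Mohr–Coulomb strength on the joint:
N' = W cosα = 1112·cos27.6° = 985.5 kN/m
Driving force T = W sinα = 1112·sin27.6° = 515.2 kN/m
Resisting force R = c·L + N'·tanφ_j = 54·17.3 + 985.5·tan25.6° = 934.2 + 472.2 = 1406.4 kN/m
FS = R / T = 1406.4 / 515.2 = 2.730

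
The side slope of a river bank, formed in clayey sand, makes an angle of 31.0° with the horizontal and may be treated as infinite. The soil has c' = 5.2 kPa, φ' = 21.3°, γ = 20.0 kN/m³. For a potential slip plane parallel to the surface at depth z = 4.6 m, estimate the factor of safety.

For an infinite slope with a slip plane parallel to the surface (no pore pressure): FS = [c' + γz cos²β tanφ'] / [γz sinβ cosβ].
γz = 20.0·4.6 = 92.00 kN/m²
Numerator = 5.2 + 92.00·cos²31.0°·tan21.3° = 5.2 + 92.00·0.7347·0.3899 = 31.554 kPa
Denominator = 92.00·sin31.0°·cos31.0° = 92.00·0.5150·0.8572 = 40.616 kPa
FS = 31.554 / 40.616 = 0.777

FS = 0.78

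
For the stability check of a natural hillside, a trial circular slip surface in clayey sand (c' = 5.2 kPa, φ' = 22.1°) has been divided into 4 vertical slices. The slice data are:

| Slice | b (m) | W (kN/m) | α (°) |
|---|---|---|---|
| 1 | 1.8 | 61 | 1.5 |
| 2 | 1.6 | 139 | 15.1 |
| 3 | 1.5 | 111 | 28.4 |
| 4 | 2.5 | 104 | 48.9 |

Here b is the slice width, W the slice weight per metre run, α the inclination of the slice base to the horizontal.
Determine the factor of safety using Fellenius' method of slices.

Ordinary method of slices: FS = Σ[c'·Δl_i + (W_i cosα_i)·tanφ'] / Σ W_i sinα_i, with Δl_i = b_i / cosα_i.
Slice 1: Δl = 1.8/cos1.5° = 1.801 m; N'_1 = 61·cos1.5° = 61.0; c'Δl = 9.36; W sinα = 1.6
Slice 2: Δl = 1.6/cos15.1° = 1.657 m; N'_2 = 139·cos15.1° = 134.2; c'Δl = 8.62; W sinα = 36.2
Slice 3: Δl = 1.5/cos28.4° = 1.705 m; N'_3 = 111·cos28.4° = 97.6; c'Δl = 8.87; W sinα = 52.8
Slice 4: Δl = 2.5/cos48.9° = 3.803 m; N'_4 = 104·cos48.9° = 68.4; c'Δl = 19.78; W sinα = 78.4
Σc'Δl = 46.6 kN/m; ΣN' = 361.2 kN/m; ΣW sinα = 169.0 kN/m
Resisting = 46.6 + 361.2·tan22.1° = 46.6 + 146.7 = 193.3 kN/m
FS = 193.3 / 169.0 = 1.144

FS = 1.14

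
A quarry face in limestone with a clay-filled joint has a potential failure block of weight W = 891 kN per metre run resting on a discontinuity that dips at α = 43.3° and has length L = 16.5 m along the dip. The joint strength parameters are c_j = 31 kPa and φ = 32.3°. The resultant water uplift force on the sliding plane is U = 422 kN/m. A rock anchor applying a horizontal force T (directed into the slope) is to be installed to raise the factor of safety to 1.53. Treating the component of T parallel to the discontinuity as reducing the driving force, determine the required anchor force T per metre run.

T = 181 kN/m

Resolving forces along and normal to the sliding plane, with the horizontal anchor force T adding T·sinα to the effective normal force and T·cosα acting up the plane against the driving force:
FS = [c_jL + (W cosα − U + T sinα) tanφ] / [W sinα − T cosα]
Without the anchor: N' = 226.4 kN/m, driving T_d = 611.1 kN/m, resisting R = 31·16.5 + 226.4·tan32.3° = 654.7 kN/m, FS = 1.07.
Setting FS = 1.53 and solving for T:
1.53·(611.1 − T cos43.3°) = 654.7 + T sin43.3°·tan32.3°
T·(sin43.3°·tan32.3° + 1.53·cos43.3°) = 1.53·611.1 − 654.7
T·(0.6858·0.6322 + 1.53·0.7278) = 934.9 − 654.7 = 280.3
T·1.5470 = 280.3
T = 181.2 kN/m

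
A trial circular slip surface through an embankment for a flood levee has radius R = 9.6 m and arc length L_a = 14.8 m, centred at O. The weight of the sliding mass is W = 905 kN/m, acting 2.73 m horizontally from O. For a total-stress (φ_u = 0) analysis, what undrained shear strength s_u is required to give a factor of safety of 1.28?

FS = s_u·L_a·R / (W·d), so s_u = FS·W·d / (L_a·R).
s_u = 1.28·905·2.73 / (14.80·9.6) = 3162.4 / 142.08 = 22.26 kPa

s_u = 22.3 kPa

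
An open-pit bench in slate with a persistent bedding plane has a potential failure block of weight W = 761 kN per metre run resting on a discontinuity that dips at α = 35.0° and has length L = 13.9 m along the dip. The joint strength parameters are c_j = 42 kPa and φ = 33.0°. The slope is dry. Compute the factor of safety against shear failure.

FS = 2.26

Resolving the block weight along and normal to the plane and applying the Mohr–Coulomb strength on the joint:
N' = W cosα = 761·cos35.0° = 623.4 kN/m
Driving force T = W sinα = 761·sin35.0° = 436.5 kN/m
Resisting force R = c_j·L + N'·tanφ = 42·13.9 + 623.4·tan33.0° = 583.8 + 404.8 = 988.6 kN/m
FS = R / T = 988.6 / 436.5 = 2.265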